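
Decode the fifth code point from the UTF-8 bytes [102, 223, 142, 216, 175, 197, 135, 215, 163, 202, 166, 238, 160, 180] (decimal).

Offset 0: leading byte 0x66 = 01100110 → 1-byte char #1 = 66.
Offset 1: leading byte 0xDF = 11011111 → 2-byte char #2 = DF 8E.
Offset 3: leading byte 0xD8 = 11011000 → 2-byte char #3 = D8 AF.
Offset 5: leading byte 0xC5 = 11000101 → 2-byte char #4 = C5 87.
Offset 7: leading byte 0xD7 = 11010111 → 2-byte char #5 = D7 A3.
Leading byte 0xD7 = 11010111 matches 110xxxxx → 2-byte sequence.
Byte 1: 0xD7 = 11010111, payload 10111 (5 bits).
Byte 2: 0xA3 = 10100011 (10xxxxxx ✓), payload 100011.
Concatenate: 10111100011 = 0x5E3 (11 bits → U+05E3).

U+05E3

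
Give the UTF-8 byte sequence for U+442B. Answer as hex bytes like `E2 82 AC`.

U+442B = 0x442B = 17451 decimal. In range U+0800–U+FFFF → 3-byte form: 1110xxxx 10xxxxxx 10xxxxxx.
Binary (16 bits): 0100010000101011.
Split 4+6+6: 0100 | 010000 | 101011.
Byte 1: 11100100 = 0xE4.
Byte 2: 10010000 = 0x90.
Byte 3: 10101011 = 0xAB.

E4 90 AB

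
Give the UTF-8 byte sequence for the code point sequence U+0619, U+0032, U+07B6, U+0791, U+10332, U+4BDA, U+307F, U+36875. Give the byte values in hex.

D8 99 32 DE B6 DE 91 F0 90 8C B2 E4 AF 9A E3 81 BF F0 B6 A1 B5

U+0619: 2-byte form → D8 99.
U+0032: 1-byte form → 32.
U+07B6: 2-byte form → DE B6.
U+0791: 2-byte form → DE 91.
U+10332: 4-byte form → F0 90 8C B2.
U+4BDA: 3-byte form → E4 AF 9A.
U+307F: 3-byte form → E3 81 BF.
U+36875: 4-byte form → F0 B6 A1 B5.
Concatenated (21 bytes): D8 99 32 DE B6 DE 91 F0 90 8C B2 E4 AF 9A E3 81 BF F0 B6 A1 B5.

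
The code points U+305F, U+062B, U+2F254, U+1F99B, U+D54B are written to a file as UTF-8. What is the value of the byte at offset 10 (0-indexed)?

U+305F → 3-byte form E3 81 9F at offsets 0–2.
U+062B → 2-byte form D8 AB at offsets 3–4.
U+2F254 → 4-byte form F0 AF 89 94 at offsets 5–8.
U+1F99B → 4-byte form F0 9F A6 9B at offsets 9–12.
Offset 10 falls in char 4's range; it's byte 2 of F0 9F A6 9B = 0x9F.

0x9F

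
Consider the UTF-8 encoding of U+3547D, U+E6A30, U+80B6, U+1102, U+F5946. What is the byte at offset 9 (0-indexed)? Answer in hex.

U+3547D → 4-byte form F0 B5 91 BD at offsets 0–3.
U+E6A30 → 4-byte form F3 A6 A8 B0 at offsets 4–7.
U+80B6 → 3-byte form E8 82 B6 at offsets 8–10.
Offset 9 falls in char 3's range; it's byte 2 of E8 82 B6 = 0x82.

0x82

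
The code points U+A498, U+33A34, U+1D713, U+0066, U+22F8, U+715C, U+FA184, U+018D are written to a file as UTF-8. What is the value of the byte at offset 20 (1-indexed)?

1-indexed offset 20 is 0-indexed offset 19.
U+A498 → 3-byte form EA 92 98 at offsets 0–2.
U+33A34 → 4-byte form F0 B3 A8 B4 at offsets 3–6.
U+1D713 → 4-byte form F0 9D 9C 93 at offsets 7–10.
U+0066 → 1-byte form 66 at offsets 11–11.
U+22F8 → 3-byte form E2 8B B8 at offsets 12–14.
U+715C → 3-byte form E7 85 9C at offsets 15–17.
U+FA184 → 4-byte form F3 BA 86 84 at offsets 18–21.
Offset 19 falls in char 7's range; it's byte 2 of F3 BA 86 84 = 0xBA.

0xBA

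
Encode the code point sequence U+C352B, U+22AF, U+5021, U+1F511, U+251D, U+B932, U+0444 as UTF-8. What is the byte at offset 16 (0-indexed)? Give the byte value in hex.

U+C352B → 4-byte form F3 83 94 AB at offsets 0–3.
U+22AF → 3-byte form E2 8A AF at offsets 4–6.
U+5021 → 3-byte form E5 80 A1 at offsets 7–9.
U+1F511 → 4-byte form F0 9F 94 91 at offsets 10–13.
U+251D → 3-byte form E2 94 9D at offsets 14–16.
Offset 16 falls in char 5's range; it's byte 3 of E2 94 9D = 0x9D.

0x9D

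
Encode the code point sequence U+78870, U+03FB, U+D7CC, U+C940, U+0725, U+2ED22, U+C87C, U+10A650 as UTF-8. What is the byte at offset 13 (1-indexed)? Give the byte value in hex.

1-indexed offset 13 is 0-indexed offset 12.
U+78870 → 4-byte form F1 B8 A1 B0 at offsets 0–3.
U+03FB → 2-byte form CF BB at offsets 4–5.
U+D7CC → 3-byte form ED 9F 8C at offsets 6–8.
U+C940 → 3-byte form EC A5 80 at offsets 9–11.
U+0725 → 2-byte form DC A5 at offsets 12–13.
Offset 12 falls in char 5's range; it's byte 1 of DC A5 = 0xDC.

0xDC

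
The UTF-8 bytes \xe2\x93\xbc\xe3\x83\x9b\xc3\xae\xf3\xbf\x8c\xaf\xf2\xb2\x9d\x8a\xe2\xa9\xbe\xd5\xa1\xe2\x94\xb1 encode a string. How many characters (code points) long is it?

Byte at offset 0: 0xE2 = 11100010 → 3-byte char (#1). Advance 3.
Byte at offset 3: 0xE3 = 11100011 → 3-byte char (#2). Advance 3.
Byte at offset 6: 0xC3 = 11000011 → 2-byte char (#3). Advance 2.
Byte at offset 8: 0xF3 = 11110011 → 4-byte char (#4). Advance 4.
Byte at offset 12: 0xF2 = 11110010 → 4-byte char (#5). Advance 4.
Byte at offset 16: 0xE2 = 11100010 → 3-byte char (#6). Advance 3.
Byte at offset 19: 0xD5 = 11010101 → 2-byte char (#7). Advance 2.
Byte at offset 21: 0xE2 = 11100010 → 3-byte char (#8). Advance 3.
Reached end at offset 24 after 8 code points.

8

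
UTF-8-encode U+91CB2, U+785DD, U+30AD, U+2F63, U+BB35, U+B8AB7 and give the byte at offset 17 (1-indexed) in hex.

0xB5

1-indexed offset 17 is 0-indexed offset 16.
U+91CB2 → 4-byte form F2 91 B2 B2 at offsets 0–3.
U+785DD → 4-byte form F1 B8 97 9D at offsets 4–7.
U+30AD → 3-byte form E3 82 AD at offsets 8–10.
U+2F63 → 3-byte form E2 BD A3 at offsets 11–13.
U+BB35 → 3-byte form EB AC B5 at offsets 14–16.
Offset 16 falls in char 5's range; it's byte 3 of EB AC B5 = 0xB5.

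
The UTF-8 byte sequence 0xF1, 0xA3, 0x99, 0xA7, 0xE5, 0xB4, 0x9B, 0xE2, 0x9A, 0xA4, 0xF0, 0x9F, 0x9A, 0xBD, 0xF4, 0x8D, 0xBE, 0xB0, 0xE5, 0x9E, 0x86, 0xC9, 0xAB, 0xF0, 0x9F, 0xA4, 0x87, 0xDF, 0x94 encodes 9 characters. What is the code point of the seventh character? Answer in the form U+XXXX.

U+026B

Offset 0: leading byte 0xF1 = 11110001 → 4-byte char #1 = F1 A3 99 A7.
Offset 4: leading byte 0xE5 = 11100101 → 3-byte char #2 = E5 B4 9B.
Offset 7: leading byte 0xE2 = 11100010 → 3-byte char #3 = E2 9A A4.
Offset 10: leading byte 0xF0 = 11110000 → 4-byte char #4 = F0 9F 9A BD.
Offset 14: leading byte 0xF4 = 11110100 → 4-byte char #5 = F4 8D BE B0.
Offset 18: leading byte 0xE5 = 11100101 → 3-byte char #6 = E5 9E 86.
Offset 21: leading byte 0xC9 = 11001001 → 2-byte char #7 = C9 AB.
Leading byte 0xC9 = 11001001 matches 110xxxxx → 2-byte sequence.
Byte 1: 0xC9 = 11001001, payload 01001 (5 bits).
Byte 2: 0xAB = 10101011 (10xxxxxx ✓), payload 101011.
Concatenate: 01001101011 = 0x26B (11 bits → U+026B).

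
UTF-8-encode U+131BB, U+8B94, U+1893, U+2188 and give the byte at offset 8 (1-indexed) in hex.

0xE1

1-indexed offset 8 is 0-indexed offset 7.
U+131BB → 4-byte form F0 93 86 BB at offsets 0–3.
U+8B94 → 3-byte form E8 AE 94 at offsets 4–6.
U+1893 → 3-byte form E1 A2 93 at offsets 7–9.
Offset 7 falls in char 3's range; it's byte 1 of E1 A2 93 = 0xE1.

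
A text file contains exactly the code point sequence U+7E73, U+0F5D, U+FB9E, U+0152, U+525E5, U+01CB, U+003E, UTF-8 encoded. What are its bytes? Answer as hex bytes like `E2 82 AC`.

U+7E73: 3-byte form → E7 B9 B3.
U+0F5D: 3-byte form → E0 BD 9D.
U+FB9E: 3-byte form → EF AE 9E.
U+0152: 2-byte form → C5 92.
U+525E5: 4-byte form → F1 92 97 A5.
U+01CB: 2-byte form → C7 8B.
U+003E: 1-byte form → 3E.
Concatenated (18 bytes): E7 B9 B3 E0 BD 9D EF AE 9E C5 92 F1 92 97 A5 C7 8B 3E.

E7 B9 B3 E0 BD 9D EF AE 9E C5 92 F1 92 97 A5 C7 8B 3E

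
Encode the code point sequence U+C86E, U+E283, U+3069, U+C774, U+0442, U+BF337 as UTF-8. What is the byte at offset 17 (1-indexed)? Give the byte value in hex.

1-indexed offset 17 is 0-indexed offset 16.
U+C86E → 3-byte form EC A1 AE at offsets 0–2.
U+E283 → 3-byte form EE 8A 83 at offsets 3–5.
U+3069 → 3-byte form E3 81 A9 at offsets 6–8.
U+C774 → 3-byte form EC 9D B4 at offsets 9–11.
U+0442 → 2-byte form D1 82 at offsets 12–13.
U+BF337 → 4-byte form F2 BF 8C B7 at offsets 14–17.
Offset 16 falls in char 6's range; it's byte 3 of F2 BF 8C B7 = 0x8C.

0x8C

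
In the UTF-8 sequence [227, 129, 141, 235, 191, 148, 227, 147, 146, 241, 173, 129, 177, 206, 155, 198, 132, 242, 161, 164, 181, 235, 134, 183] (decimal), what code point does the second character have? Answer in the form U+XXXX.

U+BFD4

Offset 0: leading byte 0xE3 = 11100011 → 3-byte char #1 = E3 81 8D.
Offset 3: leading byte 0xEB = 11101011 → 3-byte char #2 = EB BF 94.
Leading byte 0xEB = 11101011 matches 1110xxxx → 3-byte sequence.
Byte 1: 0xEB = 11101011, payload 1011 (4 bits).
Byte 2: 0xBF = 10111111 (10xxxxxx ✓), payload 111111.
Byte 3: 0x94 = 10010100 (10xxxxxx ✓), payload 010100.
Concatenate: 1011111111010100 = 0xBFD4 (16 bits → U+BFD4).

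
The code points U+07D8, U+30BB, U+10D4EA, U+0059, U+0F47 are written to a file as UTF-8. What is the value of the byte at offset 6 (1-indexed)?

1-indexed offset 6 is 0-indexed offset 5.
U+07D8 → 2-byte form DF 98 at offsets 0–1.
U+30BB → 3-byte form E3 82 BB at offsets 2–4.
U+10D4EA → 4-byte form F4 8D 93 AA at offsets 5–8.
Offset 5 falls in char 3's range; it's byte 1 of F4 8D 93 AA = 0xF4.

0xF4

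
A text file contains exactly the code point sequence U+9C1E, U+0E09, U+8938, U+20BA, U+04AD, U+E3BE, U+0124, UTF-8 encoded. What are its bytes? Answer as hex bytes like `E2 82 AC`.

U+9C1E: 3-byte form → E9 B0 9E.
U+0E09: 3-byte form → E0 B8 89.
U+8938: 3-byte form → E8 A4 B8.
U+20BA: 3-byte form → E2 82 BA.
U+04AD: 2-byte form → D2 AD.
U+E3BE: 3-byte form → EE 8E BE.
U+0124: 2-byte form → C4 A4.
Concatenated (19 bytes): E9 B0 9E E0 B8 89 E8 A4 B8 E2 82 BA D2 AD EE 8E BE C4 A4.

E9 B0 9E E0 B8 89 E8 A4 B8 E2 82 BA D2 AD EE 8E BE C4 A4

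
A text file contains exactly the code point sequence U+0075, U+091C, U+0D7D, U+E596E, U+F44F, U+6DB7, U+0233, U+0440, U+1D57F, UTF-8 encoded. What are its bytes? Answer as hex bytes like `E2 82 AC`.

U+0075: 1-byte form → 75.
U+091C: 3-byte form → E0 A4 9C.
U+0D7D: 3-byte form → E0 B5 BD.
U+E596E: 4-byte form → F3 A5 A5 AE.
U+F44F: 3-byte form → EF 91 8F.
U+6DB7: 3-byte form → E6 B6 B7.
U+0233: 2-byte form → C8 B3.
U+0440: 2-byte form → D1 80.
U+1D57F: 4-byte form → F0 9D 95 BF.
Concatenated (25 bytes): 75 E0 A4 9C E0 B5 BD F3 A5 A5 AE EF 91 8F E6 B6 B7 C8 B3 D1 80 F0 9D 95 BF.

75 E0 A4 9C E0 B5 BD F3 A5 A5 AE EF 91 8F E6 B6 B7 C8 B3 D1 80 F0 9D 95 BF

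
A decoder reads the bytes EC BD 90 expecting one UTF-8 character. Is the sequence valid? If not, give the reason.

valid

Leading byte 0xEC = 11101100 → 3-byte form.
Continuation bytes 0xBD=10111101, 0x90=10010000 all match 10xxxxxx.
Decoded value 0xCF50 is ≥ 0x800 (shortest form) and not a surrogate.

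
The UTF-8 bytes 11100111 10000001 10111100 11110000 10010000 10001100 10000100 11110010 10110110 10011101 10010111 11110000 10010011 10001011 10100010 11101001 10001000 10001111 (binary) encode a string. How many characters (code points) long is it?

Byte at offset 0: 0xE7 = 11100111 → 3-byte char (#1). Advance 3.
Byte at offset 3: 0xF0 = 11110000 → 4-byte char (#2). Advance 4.
Byte at offset 7: 0xF2 = 11110010 → 4-byte char (#3). Advance 4.
Byte at offset 11: 0xF0 = 11110000 → 4-byte char (#4). Advance 4.
Byte at offset 15: 0xE9 = 11101001 → 3-byte char (#5). Advance 3.
Reached end at offset 18 after 5 code points.

5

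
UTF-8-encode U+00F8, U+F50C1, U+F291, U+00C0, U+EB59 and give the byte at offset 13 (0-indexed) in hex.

0x99

U+00F8 → 2-byte form C3 B8 at offsets 0–1.
U+F50C1 → 4-byte form F3 B5 83 81 at offsets 2–5.
U+F291 → 3-byte form EF 8A 91 at offsets 6–8.
U+00C0 → 2-byte form C3 80 at offsets 9–10.
U+EB59 → 3-byte form EE AD 99 at offsets 11–13.
Offset 13 falls in char 5's range; it's byte 3 of EE AD 99 = 0x99.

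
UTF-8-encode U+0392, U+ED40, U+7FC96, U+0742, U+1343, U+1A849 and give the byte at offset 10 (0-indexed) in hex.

U+0392 → 2-byte form CE 92 at offsets 0–1.
U+ED40 → 3-byte form EE B5 80 at offsets 2–4.
U+7FC96 → 4-byte form F1 BF B2 96 at offsets 5–8.
U+0742 → 2-byte form DD 82 at offsets 9–10.
Offset 10 falls in char 4's range; it's byte 2 of DD 82 = 0x82.

0x82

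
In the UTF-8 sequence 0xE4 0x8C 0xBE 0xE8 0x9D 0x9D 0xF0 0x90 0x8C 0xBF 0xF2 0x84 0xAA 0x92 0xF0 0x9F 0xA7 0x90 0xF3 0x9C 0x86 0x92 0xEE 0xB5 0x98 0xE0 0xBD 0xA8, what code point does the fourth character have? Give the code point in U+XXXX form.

U+84A92

Offset 0: leading byte 0xE4 = 11100100 → 3-byte char #1 = E4 8C BE.
Offset 3: leading byte 0xE8 = 11101000 → 3-byte char #2 = E8 9D 9D.
Offset 6: leading byte 0xF0 = 11110000 → 4-byte char #3 = F0 90 8C BF.
Offset 10: leading byte 0xF2 = 11110010 → 4-byte char #4 = F2 84 AA 92.
Leading byte 0xF2 = 11110010 matches 11110xxx → 4-byte sequence.
Byte 1: 0xF2 = 11110010, payload 010 (3 bits).
Byte 2: 0x84 = 10000100 (10xxxxxx ✓), payload 000100.
Byte 3: 0xAA = 10101010 (10xxxxxx ✓), payload 101010.
Byte 4: 0x92 = 10010010 (10xxxxxx ✓), payload 010010.
Concatenate: 010000100101010010010 = 0x84A92 (21 bits → U+84A92).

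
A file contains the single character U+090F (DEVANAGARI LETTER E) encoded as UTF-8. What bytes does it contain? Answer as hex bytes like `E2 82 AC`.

E0 A4 8F

U+090F = 0x90F = 2319 decimal. In range U+0800–U+FFFF → 3-byte form: 1110xxxx 10xxxxxx 10xxxxxx.
Binary (16 bits): 0000100100001111.
Split 4+6+6: 0000 | 100100 | 001111.
Byte 1: 11100000 = 0xE0.
Byte 2: 10100100 = 0xA4.
Byte 3: 10001111 = 0x8F.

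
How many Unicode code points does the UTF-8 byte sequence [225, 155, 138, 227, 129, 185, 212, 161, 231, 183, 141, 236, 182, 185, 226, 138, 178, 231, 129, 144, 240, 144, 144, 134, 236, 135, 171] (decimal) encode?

Byte at offset 0: 0xE1 = 11100001 → 3-byte char (#1). Advance 3.
Byte at offset 3: 0xE3 = 11100011 → 3-byte char (#2). Advance 3.
Byte at offset 6: 0xD4 = 11010100 → 2-byte char (#3). Advance 2.
Byte at offset 8: 0xE7 = 11100111 → 3-byte char (#4). Advance 3.
Byte at offset 11: 0xEC = 11101100 → 3-byte char (#5). Advance 3.
Byte at offset 14: 0xE2 = 11100010 → 3-byte char (#6). Advance 3.
Byte at offset 17: 0xE7 = 11100111 → 3-byte char (#7). Advance 3.
Byte at offset 20: 0xF0 = 11110000 → 4-byte char (#8). Advance 4.
Byte at offset 24: 0xEC = 11101100 → 3-byte char (#9). Advance 3.
Reached end at offset 27 after 9 code points.

9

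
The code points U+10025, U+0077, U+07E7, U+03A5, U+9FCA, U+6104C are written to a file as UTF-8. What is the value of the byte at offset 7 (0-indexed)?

U+10025 → 4-byte form F0 90 80 A5 at offsets 0–3.
U+0077 → 1-byte form 77 at offsets 4–4.
U+07E7 → 2-byte form DF A7 at offsets 5–6.
U+03A5 → 2-byte form CE A5 at offsets 7–8.
Offset 7 falls in char 4's range; it's byte 1 of CE A5 = 0xCE.

0xCE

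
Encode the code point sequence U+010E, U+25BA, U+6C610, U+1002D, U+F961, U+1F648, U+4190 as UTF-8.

C4 8E E2 96 BA F1 AC 98 90 F0 90 80 AD EF A5 A1 F0 9F 99 88 E4 86 90

U+010E: 2-byte form → C4 8E.
U+25BA: 3-byte form → E2 96 BA.
U+6C610: 4-byte form → F1 AC 98 90.
U+1002D: 4-byte form → F0 90 80 AD.
U+F961: 3-byte form → EF A5 A1.
U+1F648: 4-byte form → F0 9F 99 88.
U+4190: 3-byte form → E4 86 90.
Concatenated (23 bytes): C4 8E E2 96 BA F1 AC 98 90 F0 90 80 AD EF A5 A1 F0 9F 99 88 E4 86 90.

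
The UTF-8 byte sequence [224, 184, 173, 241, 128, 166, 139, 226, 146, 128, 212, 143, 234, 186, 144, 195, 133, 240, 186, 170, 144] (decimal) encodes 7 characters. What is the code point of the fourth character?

U+050F

Offset 0: leading byte 0xE0 = 11100000 → 3-byte char #1 = E0 B8 AD.
Offset 3: leading byte 0xF1 = 11110001 → 4-byte char #2 = F1 80 A6 8B.
Offset 7: leading byte 0xE2 = 11100010 → 3-byte char #3 = E2 92 80.
Offset 10: leading byte 0xD4 = 11010100 → 2-byte char #4 = D4 8F.
Leading byte 0xD4 = 11010100 matches 110xxxxx → 2-byte sequence.
Byte 1: 0xD4 = 11010100, payload 10100 (5 bits).
Byte 2: 0x8F = 10001111 (10xxxxxx ✓), payload 001111.
Concatenate: 10100001111 = 0x50F (11 bits → U+050F).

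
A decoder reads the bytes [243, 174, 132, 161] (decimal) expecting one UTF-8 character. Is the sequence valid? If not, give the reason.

Leading byte 0xF3 = 11110011 → 4-byte form.
Continuation bytes 0xAE=10101110, 0x84=10000100, 0xA1=10100001 all match 10xxxxxx.
Decoded value 0xEE121 is ≥ 0x10000 (shortest form) and not a surrogate.

valid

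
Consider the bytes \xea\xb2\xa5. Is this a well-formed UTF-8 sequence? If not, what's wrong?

Leading byte 0xEA = 11101010 → 3-byte form.
Continuation bytes 0xB2=10110010, 0xA5=10100101 all match 10xxxxxx.
Decoded value 0xACA5 is ≥ 0x800 (shortest form) and not a surrogate.

valid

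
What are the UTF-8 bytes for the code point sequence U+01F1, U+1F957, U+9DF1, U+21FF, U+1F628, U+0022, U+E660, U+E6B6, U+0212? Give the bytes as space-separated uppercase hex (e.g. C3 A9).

C7 B1 F0 9F A5 97 E9 B7 B1 E2 87 BF F0 9F 98 A8 22 EE 99 A0 EE 9A B6 C8 92

U+01F1: 2-byte form → C7 B1.
U+1F957: 4-byte form → F0 9F A5 97.
U+9DF1: 3-byte form → E9 B7 B1.
U+21FF: 3-byte form → E2 87 BF.
U+1F628: 4-byte form → F0 9F 98 A8.
U+0022: 1-byte form → 22.
U+E660: 3-byte form → EE 99 A0.
U+E6B6: 3-byte form → EE 9A B6.
U+0212: 2-byte form → C8 92.
Concatenated (25 bytes): C7 B1 F0 9F A5 97 E9 B7 B1 E2 87 BF F0 9F 98 A8 22 EE 99 A0 EE 9A B6 C8 92.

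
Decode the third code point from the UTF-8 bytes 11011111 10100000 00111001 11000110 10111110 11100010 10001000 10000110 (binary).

U+01BE

Offset 0: leading byte 0xDF = 11011111 → 2-byte char #1 = DF A0.
Offset 2: leading byte 0x39 = 00111001 → 1-byte char #2 = 39.
Offset 3: leading byte 0xC6 = 11000110 → 2-byte char #3 = C6 BE.
Leading byte 0xC6 = 11000110 matches 110xxxxx → 2-byte sequence.
Byte 1: 0xC6 = 11000110, payload 00110 (5 bits).
Byte 2: 0xBE = 10111110 (10xxxxxx ✓), payload 111110.
Concatenate: 00110111110 = 0x1BE (11 bits → U+01BE).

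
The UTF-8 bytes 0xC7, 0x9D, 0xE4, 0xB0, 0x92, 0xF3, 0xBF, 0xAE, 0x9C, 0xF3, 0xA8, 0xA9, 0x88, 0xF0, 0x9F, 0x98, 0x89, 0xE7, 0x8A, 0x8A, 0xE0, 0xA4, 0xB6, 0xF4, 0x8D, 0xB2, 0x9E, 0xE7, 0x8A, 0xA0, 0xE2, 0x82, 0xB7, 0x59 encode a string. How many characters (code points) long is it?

11

Byte at offset 0: 0xC7 = 11000111 → 2-byte char (#1). Advance 2.
Byte at offset 2: 0xE4 = 11100100 → 3-byte char (#2). Advance 3.
Byte at offset 5: 0xF3 = 11110011 → 4-byte char (#3). Advance 4.
Byte at offset 9: 0xF3 = 11110011 → 4-byte char (#4). Advance 4.
Byte at offset 13: 0xF0 = 11110000 → 4-byte char (#5). Advance 4.
Byte at offset 17: 0xE7 = 11100111 → 3-byte char (#6). Advance 3.
Byte at offset 20: 0xE0 = 11100000 → 3-byte char (#7). Advance 3.
Byte at offset 23: 0xF4 = 11110100 → 4-byte char (#8). Advance 4.
Byte at offset 27: 0xE7 = 11100111 → 3-byte char (#9). Advance 3.
Byte at offset 30: 0xE2 = 11100010 → 3-byte char (#10). Advance 3.
Byte at offset 33: 0x59 = 01011001 → 1-byte char (#11). Advance 1.
Reached end at offset 34 after 11 code points.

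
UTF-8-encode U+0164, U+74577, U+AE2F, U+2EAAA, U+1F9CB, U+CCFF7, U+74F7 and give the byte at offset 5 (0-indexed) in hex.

U+0164 → 2-byte form C5 A4 at offsets 0–1.
U+74577 → 4-byte form F1 B4 95 B7 at offsets 2–5.
Offset 5 falls in char 2's range; it's byte 4 of F1 B4 95 B7 = 0xB7.

0xB7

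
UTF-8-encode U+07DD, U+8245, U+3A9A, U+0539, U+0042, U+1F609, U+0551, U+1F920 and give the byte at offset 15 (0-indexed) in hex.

0xD5

U+07DD → 2-byte form DF 9D at offsets 0–1.
U+8245 → 3-byte form E8 89 85 at offsets 2–4.
U+3A9A → 3-byte form E3 AA 9A at offsets 5–7.
U+0539 → 2-byte form D4 B9 at offsets 8–9.
U+0042 → 1-byte form 42 at offsets 10–10.
U+1F609 → 4-byte form F0 9F 98 89 at offsets 11–14.
U+0551 → 2-byte form D5 91 at offsets 15–16.
Offset 15 falls in char 7's range; it's byte 1 of D5 91 = 0xD5.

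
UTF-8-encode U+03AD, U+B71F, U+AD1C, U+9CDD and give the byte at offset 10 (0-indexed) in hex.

0x9D

U+03AD → 2-byte form CE AD at offsets 0–1.
U+B71F → 3-byte form EB 9C 9F at offsets 2–4.
U+AD1C → 3-byte form EA B4 9C at offsets 5–7.
U+9CDD → 3-byte form E9 B3 9D at offsets 8–10.
Offset 10 falls in char 4's range; it's byte 3 of E9 B3 9D = 0x9D.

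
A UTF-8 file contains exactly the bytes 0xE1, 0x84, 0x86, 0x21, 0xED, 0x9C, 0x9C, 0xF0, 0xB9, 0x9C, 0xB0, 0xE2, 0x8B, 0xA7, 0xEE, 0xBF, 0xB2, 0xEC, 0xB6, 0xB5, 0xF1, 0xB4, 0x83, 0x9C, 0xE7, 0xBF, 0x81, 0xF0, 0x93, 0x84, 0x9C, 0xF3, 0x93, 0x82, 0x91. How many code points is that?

Byte at offset 0: 0xE1 = 11100001 → 3-byte char (#1). Advance 3.
Byte at offset 3: 0x21 = 00100001 → 1-byte char (#2). Advance 1.
Byte at offset 4: 0xED = 11101101 → 3-byte char (#3). Advance 3.
Byte at offset 7: 0xF0 = 11110000 → 4-byte char (#4). Advance 4.
Byte at offset 11: 0xE2 = 11100010 → 3-byte char (#5). Advance 3.
Byte at offset 14: 0xEE = 11101110 → 3-byte char (#6). Advance 3.
Byte at offset 17: 0xEC = 11101100 → 3-byte char (#7). Advance 3.
Byte at offset 20: 0xF1 = 11110001 → 4-byte char (#8). Advance 4.
Byte at offset 24: 0xE7 = 11100111 → 3-byte char (#9). Advance 3.
Byte at offset 27: 0xF0 = 11110000 → 4-byte char (#10). Advance 4.
Byte at offset 31: 0xF3 = 11110011 → 4-byte char (#11). Advance 4.
Reached end at offset 35 after 11 code points.

11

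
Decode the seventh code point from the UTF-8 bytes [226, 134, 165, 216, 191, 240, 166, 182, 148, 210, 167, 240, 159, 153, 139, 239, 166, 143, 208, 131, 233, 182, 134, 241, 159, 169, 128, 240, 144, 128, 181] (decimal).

Offset 0: leading byte 0xE2 = 11100010 → 3-byte char #1 = E2 86 A5.
Offset 3: leading byte 0xD8 = 11011000 → 2-byte char #2 = D8 BF.
Offset 5: leading byte 0xF0 = 11110000 → 4-byte char #3 = F0 A6 B6 94.
Offset 9: leading byte 0xD2 = 11010010 → 2-byte char #4 = D2 A7.
Offset 11: leading byte 0xF0 = 11110000 → 4-byte char #5 = F0 9F 99 8B.
Offset 15: leading byte 0xEF = 11101111 → 3-byte char #6 = EF A6 8F.
Offset 18: leading byte 0xD0 = 11010000 → 2-byte char #7 = D0 83.
Leading byte 0xD0 = 11010000 matches 110xxxxx → 2-byte sequence.
Byte 1: 0xD0 = 11010000, payload 10000 (5 bits).
Byte 2: 0x83 = 10000011 (10xxxxxx ✓), payload 000011.
Concatenate: 10000000011 = 0x403 (11 bits → U+0403).

U+0403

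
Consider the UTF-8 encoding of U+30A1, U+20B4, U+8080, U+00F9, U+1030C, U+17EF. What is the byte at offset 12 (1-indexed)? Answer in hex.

0xF0

1-indexed offset 12 is 0-indexed offset 11.
U+30A1 → 3-byte form E3 82 A1 at offsets 0–2.
U+20B4 → 3-byte form E2 82 B4 at offsets 3–5.
U+8080 → 3-byte form E8 82 80 at offsets 6–8.
U+00F9 → 2-byte form C3 B9 at offsets 9–10.
U+1030C → 4-byte form F0 90 8C 8C at offsets 11–14.
Offset 11 falls in char 5's range; it's byte 1 of F0 90 8C 8C = 0xF0.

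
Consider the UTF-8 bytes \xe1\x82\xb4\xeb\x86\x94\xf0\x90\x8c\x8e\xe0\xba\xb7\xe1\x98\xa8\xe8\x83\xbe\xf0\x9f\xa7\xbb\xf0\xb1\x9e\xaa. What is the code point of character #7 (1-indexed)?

Offset 0: leading byte 0xE1 = 11100001 → 3-byte char #1 = E1 82 B4.
Offset 3: leading byte 0xEB = 11101011 → 3-byte char #2 = EB 86 94.
Offset 6: leading byte 0xF0 = 11110000 → 4-byte char #3 = F0 90 8C 8E.
Offset 10: leading byte 0xE0 = 11100000 → 3-byte char #4 = E0 BA B7.
Offset 13: leading byte 0xE1 = 11100001 → 3-byte char #5 = E1 98 A8.
Offset 16: leading byte 0xE8 = 11101000 → 3-byte char #6 = E8 83 BE.
Offset 19: leading byte 0xF0 = 11110000 → 4-byte char #7 = F0 9F A7 BB.
Leading byte 0xF0 = 11110000 matches 11110xxx → 4-byte sequence.
Byte 1: 0xF0 = 11110000, payload 000 (3 bits).
Byte 2: 0x9F = 10011111 (10xxxxxx ✓), payload 011111.
Byte 3: 0xA7 = 10100111 (10xxxxxx ✓), payload 100111.
Byte 4: 0xBB = 10111011 (10xxxxxx ✓), payload 111011.
Concatenate: 000011111100111111011 = 0x1F9FB (21 bits → U+1F9FB).

U+1F9FB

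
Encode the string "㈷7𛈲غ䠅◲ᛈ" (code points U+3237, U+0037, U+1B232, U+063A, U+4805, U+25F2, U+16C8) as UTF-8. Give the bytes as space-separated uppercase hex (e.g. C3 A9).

E3 88 B7 37 F0 9B 88 B2 D8 BA E4 A0 85 E2 97 B2 E1 9B 88

U+3237: 3-byte form → E3 88 B7.
U+0037: 1-byte form → 37.
U+1B232: 4-byte form → F0 9B 88 B2.
U+063A: 2-byte form → D8 BA.
U+4805: 3-byte form → E4 A0 85.
U+25F2: 3-byte form → E2 97 B2.
U+16C8: 3-byte form → E1 9B 88.
Concatenated (19 bytes): E3 88 B7 37 F0 9B 88 B2 D8 BA E4 A0 85 E2 97 B2 E1 9B 88.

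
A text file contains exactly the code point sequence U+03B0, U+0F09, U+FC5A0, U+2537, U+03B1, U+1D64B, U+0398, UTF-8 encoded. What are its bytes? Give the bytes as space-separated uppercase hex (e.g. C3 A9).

CE B0 E0 BC 89 F3 BC 96 A0 E2 94 B7 CE B1 F0 9D 99 8B CE 98

U+03B0: 2-byte form → CE B0.
U+0F09: 3-byte form → E0 BC 89.
U+FC5A0: 4-byte form → F3 BC 96 A0.
U+2537: 3-byte form → E2 94 B7.
U+03B1: 2-byte form → CE B1.
U+1D64B: 4-byte form → F0 9D 99 8B.
U+0398: 2-byte form → CE 98.
Concatenated (20 bytes): CE B0 E0 BC 89 F3 BC 96 A0 E2 94 B7 CE B1 F0 9D 99 8B CE 98.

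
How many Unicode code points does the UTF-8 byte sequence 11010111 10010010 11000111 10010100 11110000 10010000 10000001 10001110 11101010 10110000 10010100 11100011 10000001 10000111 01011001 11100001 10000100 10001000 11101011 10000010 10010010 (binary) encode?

Byte at offset 0: 0xD7 = 11010111 → 2-byte char (#1). Advance 2.
Byte at offset 2: 0xC7 = 11000111 → 2-byte char (#2). Advance 2.
Byte at offset 4: 0xF0 = 11110000 → 4-byte char (#3). Advance 4.
Byte at offset 8: 0xEA = 11101010 → 3-byte char (#4). Advance 3.
Byte at offset 11: 0xE3 = 11100011 → 3-byte char (#5). Advance 3.
Byte at offset 14: 0x59 = 01011001 → 1-byte char (#6). Advance 1.
Byte at offset 15: 0xE1 = 11100001 → 3-byte char (#7). Advance 3.
Byte at offset 18: 0xEB = 11101011 → 3-byte char (#8). Advance 3.
Reached end at offset 21 after 8 code points.

8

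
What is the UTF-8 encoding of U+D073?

ED 81 B3

U+D073 = 0xD073 = 53363 decimal. In range U+0800–U+FFFF → 3-byte form: 1110xxxx 10xxxxxx 10xxxxxx.
Binary (16 bits): 1101000001110011.
Split 4+6+6: 1101 | 000001 | 110011.
Byte 1: 11101101 = 0xED.
Byte 2: 10000001 = 0x81.
Byte 3: 10110011 = 0xB3.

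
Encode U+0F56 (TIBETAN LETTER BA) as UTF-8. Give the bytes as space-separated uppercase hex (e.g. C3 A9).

U+0F56 = 0xF56 = 3926 decimal. In range U+0800–U+FFFF → 3-byte form: 1110xxxx 10xxxxxx 10xxxxxx.
Binary (16 bits): 0000111101010110.
Split 4+6+6: 0000 | 111101 | 010110.
Byte 1: 11100000 = 0xE0.
Byte 2: 10111101 = 0xBD.
Byte 3: 10010110 = 0x96.

E0 BD 96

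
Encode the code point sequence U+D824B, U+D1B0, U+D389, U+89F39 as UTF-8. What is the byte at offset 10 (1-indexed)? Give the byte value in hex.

0x89

1-indexed offset 10 is 0-indexed offset 9.
U+D824B → 4-byte form F3 98 89 8B at offsets 0–3.
U+D1B0 → 3-byte form ED 86 B0 at offsets 4–6.
U+D389 → 3-byte form ED 8E 89 at offsets 7–9.
Offset 9 falls in char 3's range; it's byte 3 of ED 8E 89 = 0x89.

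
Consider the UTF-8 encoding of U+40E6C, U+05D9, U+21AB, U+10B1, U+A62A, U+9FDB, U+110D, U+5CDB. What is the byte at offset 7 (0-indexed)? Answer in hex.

U+40E6C → 4-byte form F1 80 B9 AC at offsets 0–3.
U+05D9 → 2-byte form D7 99 at offsets 4–5.
U+21AB → 3-byte form E2 86 AB at offsets 6–8.
Offset 7 falls in char 3's range; it's byte 2 of E2 86 AB = 0x86.

0x86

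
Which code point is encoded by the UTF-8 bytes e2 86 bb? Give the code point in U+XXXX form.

U+21BB

Leading byte 0xE2 = 11100010 matches 1110xxxx → 3-byte sequence.
Byte 1: 0xE2 = 11100010, payload 0010 (4 bits).
Byte 2: 0x86 = 10000110 (10xxxxxx ✓), payload 000110.
Byte 3: 0xBB = 10111011 (10xxxxxx ✓), payload 111011.
Concatenate: 0010000110111011 = 0x21BB (16 bits → U+21BB).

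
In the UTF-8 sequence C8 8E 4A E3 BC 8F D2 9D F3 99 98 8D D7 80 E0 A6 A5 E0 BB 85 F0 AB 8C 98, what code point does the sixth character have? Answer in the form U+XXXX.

U+05C0

Offset 0: leading byte 0xC8 = 11001000 → 2-byte char #1 = C8 8E.
Offset 2: leading byte 0x4A = 01001010 → 1-byte char #2 = 4A.
Offset 3: leading byte 0xE3 = 11100011 → 3-byte char #3 = E3 BC 8F.
Offset 6: leading byte 0xD2 = 11010010 → 2-byte char #4 = D2 9D.
Offset 8: leading byte 0xF3 = 11110011 → 4-byte char #5 = F3 99 98 8D.
Offset 12: leading byte 0xD7 = 11010111 → 2-byte char #6 = D7 80.
Leading byte 0xD7 = 11010111 matches 110xxxxx → 2-byte sequence.
Byte 1: 0xD7 = 11010111, payload 10111 (5 bits).
Byte 2: 0x80 = 10000000 (10xxxxxx ✓), payload 000000.
Concatenate: 10111000000 = 0x5C0 (11 bits → U+05C0).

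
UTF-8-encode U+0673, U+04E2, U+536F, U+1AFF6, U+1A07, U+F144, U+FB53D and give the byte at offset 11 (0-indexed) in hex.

U+0673 → 2-byte form D9 B3 at offsets 0–1.
U+04E2 → 2-byte form D3 A2 at offsets 2–3.
U+536F → 3-byte form E5 8D AF at offsets 4–6.
U+1AFF6 → 4-byte form F0 9A BF B6 at offsets 7–10.
U+1A07 → 3-byte form E1 A8 87 at offsets 11–13.
Offset 11 falls in char 5's range; it's byte 1 of E1 A8 87 = 0xE1.

0xE1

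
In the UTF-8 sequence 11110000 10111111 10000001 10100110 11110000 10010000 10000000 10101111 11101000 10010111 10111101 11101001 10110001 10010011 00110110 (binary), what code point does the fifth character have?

U+0036

Offset 0: leading byte 0xF0 = 11110000 → 4-byte char #1 = F0 BF 81 A6.
Offset 4: leading byte 0xF0 = 11110000 → 4-byte char #2 = F0 90 80 AF.
Offset 8: leading byte 0xE8 = 11101000 → 3-byte char #3 = E8 97 BD.
Offset 11: leading byte 0xE9 = 11101001 → 3-byte char #4 = E9 B1 93.
Offset 14: leading byte 0x36 = 00110110 → 1-byte char #5 = 36.
Leading byte 0x36 = 00110110 matches 0xxxxxxx → 1-byte sequence.
Byte 1: 0x36 = 00110110, payload 0110110 (7 bits).
Concatenate: 0110110 = 0x36 (7 bits → U+0036).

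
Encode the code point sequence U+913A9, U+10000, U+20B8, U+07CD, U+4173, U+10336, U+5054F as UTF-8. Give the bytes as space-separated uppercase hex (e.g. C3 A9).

F2 91 8E A9 F0 90 80 80 E2 82 B8 DF 8D E4 85 B3 F0 90 8C B6 F1 90 95 8F

U+913A9: 4-byte form → F2 91 8E A9.
U+10000: 4-byte form → F0 90 80 80.
U+20B8: 3-byte form → E2 82 B8.
U+07CD: 2-byte form → DF 8D.
U+4173: 3-byte form → E4 85 B3.
U+10336: 4-byte form → F0 90 8C B6.
U+5054F: 4-byte form → F1 90 95 8F.
Concatenated (24 bytes): F2 91 8E A9 F0 90 80 80 E2 82 B8 DF 8D E4 85 B3 F0 90 8C B6 F1 90 95 8F.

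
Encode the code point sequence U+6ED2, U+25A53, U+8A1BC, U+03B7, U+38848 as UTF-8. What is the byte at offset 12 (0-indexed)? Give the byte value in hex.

0xB7

U+6ED2 → 3-byte form E6 BB 92 at offsets 0–2.
U+25A53 → 4-byte form F0 A5 A9 93 at offsets 3–6.
U+8A1BC → 4-byte form F2 8A 86 BC at offsets 7–10.
U+03B7 → 2-byte form CE B7 at offsets 11–12.
Offset 12 falls in char 4's range; it's byte 2 of CE B7 = 0xB7.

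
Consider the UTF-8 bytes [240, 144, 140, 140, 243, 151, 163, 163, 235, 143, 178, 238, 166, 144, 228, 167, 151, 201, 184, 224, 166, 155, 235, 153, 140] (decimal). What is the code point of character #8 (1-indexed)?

Offset 0: leading byte 0xF0 = 11110000 → 4-byte char #1 = F0 90 8C 8C.
Offset 4: leading byte 0xF3 = 11110011 → 4-byte char #2 = F3 97 A3 A3.
Offset 8: leading byte 0xEB = 11101011 → 3-byte char #3 = EB 8F B2.
Offset 11: leading byte 0xEE = 11101110 → 3-byte char #4 = EE A6 90.
Offset 14: leading byte 0xE4 = 11100100 → 3-byte char #5 = E4 A7 97.
Offset 17: leading byte 0xC9 = 11001001 → 2-byte char #6 = C9 B8.
Offset 19: leading byte 0xE0 = 11100000 → 3-byte char #7 = E0 A6 9B.
Offset 22: leading byte 0xEB = 11101011 → 3-byte char #8 = EB 99 8C.
Leading byte 0xEB = 11101011 matches 1110xxxx → 3-byte sequence.
Byte 1: 0xEB = 11101011, payload 1011 (4 bits).
Byte 2: 0x99 = 10011001 (10xxxxxx ✓), payload 011001.
Byte 3: 0x8C = 10001100 (10xxxxxx ✓), payload 001100.
Concatenate: 1011011001001100 = 0xB64C (16 bits → U+B64C).

U+B64C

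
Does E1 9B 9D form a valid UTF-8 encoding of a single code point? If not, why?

Leading byte 0xE1 = 11100001 → 3-byte form.
Continuation bytes 0x9B=10011011, 0x9D=10011101 all match 10xxxxxx.
Decoded value 0x16DD is ≥ 0x800 (shortest form) and not a surrogate.

valid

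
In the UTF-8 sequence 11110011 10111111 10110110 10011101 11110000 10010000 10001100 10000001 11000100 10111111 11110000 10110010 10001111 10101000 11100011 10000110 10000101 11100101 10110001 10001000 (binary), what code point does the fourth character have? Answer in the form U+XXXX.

U+323E8

Offset 0: leading byte 0xF3 = 11110011 → 4-byte char #1 = F3 BF B6 9D.
Offset 4: leading byte 0xF0 = 11110000 → 4-byte char #2 = F0 90 8C 81.
Offset 8: leading byte 0xC4 = 11000100 → 2-byte char #3 = C4 BF.
Offset 10: leading byte 0xF0 = 11110000 → 4-byte char #4 = F0 B2 8F A8.
Leading byte 0xF0 = 11110000 matches 11110xxx → 4-byte sequence.
Byte 1: 0xF0 = 11110000, payload 000 (3 bits).
Byte 2: 0xB2 = 10110010 (10xxxxxx ✓), payload 110010.
Byte 3: 0x8F = 10001111 (10xxxxxx ✓), payload 001111.
Byte 4: 0xA8 = 10101000 (10xxxxxx ✓), payload 101000.
Concatenate: 000110010001111101000 = 0x323E8 (21 bits → U+323E8).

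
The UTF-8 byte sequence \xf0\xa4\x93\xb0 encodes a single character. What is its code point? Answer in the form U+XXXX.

Leading byte 0xF0 = 11110000 matches 11110xxx → 4-byte sequence.
Byte 1: 0xF0 = 11110000, payload 000 (3 bits).
Byte 2: 0xA4 = 10100100 (10xxxxxx ✓), payload 100100.
Byte 3: 0x93 = 10010011 (10xxxxxx ✓), payload 010011.
Byte 4: 0xB0 = 10110000 (10xxxxxx ✓), payload 110000.
Concatenate: 000100100010011110000 = 0x244F0 (21 bits → U+244F0).

U+244F0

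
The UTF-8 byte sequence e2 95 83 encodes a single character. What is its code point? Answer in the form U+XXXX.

Leading byte 0xE2 = 11100010 matches 1110xxxx → 3-byte sequence.
Byte 1: 0xE2 = 11100010, payload 0010 (4 bits).
Byte 2: 0x95 = 10010101 (10xxxxxx ✓), payload 010101.
Byte 3: 0x83 = 10000011 (10xxxxxx ✓), payload 000011.
Concatenate: 0010010101000011 = 0x2543 (16 bits → U+2543).

U+2543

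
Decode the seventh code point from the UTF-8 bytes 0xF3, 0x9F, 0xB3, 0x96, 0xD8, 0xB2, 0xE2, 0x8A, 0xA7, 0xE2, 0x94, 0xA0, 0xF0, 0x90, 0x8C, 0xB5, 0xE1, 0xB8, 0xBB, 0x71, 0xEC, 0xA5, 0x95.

Offset 0: leading byte 0xF3 = 11110011 → 4-byte char #1 = F3 9F B3 96.
Offset 4: leading byte 0xD8 = 11011000 → 2-byte char #2 = D8 B2.
Offset 6: leading byte 0xE2 = 11100010 → 3-byte char #3 = E2 8A A7.
Offset 9: leading byte 0xE2 = 11100010 → 3-byte char #4 = E2 94 A0.
Offset 12: leading byte 0xF0 = 11110000 → 4-byte char #5 = F0 90 8C B5.
Offset 16: leading byte 0xE1 = 11100001 → 3-byte char #6 = E1 B8 BB.
Offset 19: leading byte 0x71 = 01110001 → 1-byte char #7 = 71.
Leading byte 0x71 = 01110001 matches 0xxxxxxx → 1-byte sequence.
Byte 1: 0x71 = 01110001, payload 1110001 (7 bits).
Concatenate: 1110001 = 0x71 (7 bits → U+0071).

U+0071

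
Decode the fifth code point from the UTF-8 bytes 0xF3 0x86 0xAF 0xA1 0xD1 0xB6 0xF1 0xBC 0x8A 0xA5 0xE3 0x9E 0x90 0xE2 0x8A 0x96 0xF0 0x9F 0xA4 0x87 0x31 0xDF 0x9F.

Offset 0: leading byte 0xF3 = 11110011 → 4-byte char #1 = F3 86 AF A1.
Offset 4: leading byte 0xD1 = 11010001 → 2-byte char #2 = D1 B6.
Offset 6: leading byte 0xF1 = 11110001 → 4-byte char #3 = F1 BC 8A A5.
Offset 10: leading byte 0xE3 = 11100011 → 3-byte char #4 = E3 9E 90.
Offset 13: leading byte 0xE2 = 11100010 → 3-byte char #5 = E2 8A 96.
Leading byte 0xE2 = 11100010 matches 1110xxxx → 3-byte sequence.
Byte 1: 0xE2 = 11100010, payload 0010 (4 bits).
Byte 2: 0x8A = 10001010 (10xxxxxx ✓), payload 001010.
Byte 3: 0x96 = 10010110 (10xxxxxx ✓), payload 010110.
Concatenate: 0010001010010110 = 0x2296 (16 bits → U+2296).

U+2296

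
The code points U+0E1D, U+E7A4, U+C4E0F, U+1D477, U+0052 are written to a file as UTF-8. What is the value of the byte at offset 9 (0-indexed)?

U+0E1D → 3-byte form E0 B8 9D at offsets 0–2.
U+E7A4 → 3-byte form EE 9E A4 at offsets 3–5.
U+C4E0F → 4-byte form F3 84 B8 8F at offsets 6–9.
Offset 9 falls in char 3's range; it's byte 4 of F3 84 B8 8F = 0x8F.

0x8F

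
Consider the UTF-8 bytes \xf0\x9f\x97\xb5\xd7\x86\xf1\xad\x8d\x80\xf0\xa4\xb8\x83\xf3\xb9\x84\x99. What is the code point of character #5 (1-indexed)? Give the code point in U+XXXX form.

U+F9119

Offset 0: leading byte 0xF0 = 11110000 → 4-byte char #1 = F0 9F 97 B5.
Offset 4: leading byte 0xD7 = 11010111 → 2-byte char #2 = D7 86.
Offset 6: leading byte 0xF1 = 11110001 → 4-byte char #3 = F1 AD 8D 80.
Offset 10: leading byte 0xF0 = 11110000 → 4-byte char #4 = F0 A4 B8 83.
Offset 14: leading byte 0xF3 = 11110011 → 4-byte char #5 = F3 B9 84 99.
Leading byte 0xF3 = 11110011 matches 11110xxx → 4-byte sequence.
Byte 1: 0xF3 = 11110011, payload 011 (3 bits).
Byte 2: 0xB9 = 10111001 (10xxxxxx ✓), payload 111001.
Byte 3: 0x84 = 10000100 (10xxxxxx ✓), payload 000100.
Byte 4: 0x99 = 10011001 (10xxxxxx ✓), payload 011001.
Concatenate: 011111001000100011001 = 0xF9119 (21 bits → U+F9119).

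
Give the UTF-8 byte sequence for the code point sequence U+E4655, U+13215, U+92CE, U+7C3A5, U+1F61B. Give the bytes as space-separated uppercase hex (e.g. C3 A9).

U+E4655: 4-byte form → F3 A4 99 95.
U+13215: 4-byte form → F0 93 88 95.
U+92CE: 3-byte form → E9 8B 8E.
U+7C3A5: 4-byte form → F1 BC 8E A5.
U+1F61B: 4-byte form → F0 9F 98 9B.
Concatenated (19 bytes): F3 A4 99 95 F0 93 88 95 E9 8B 8E F1 BC 8E A5 F0 9F 98 9B.

F3 A4 99 95 F0 93 88 95 E9 8B 8E F1 BC 8E A5 F0 9F 98 9B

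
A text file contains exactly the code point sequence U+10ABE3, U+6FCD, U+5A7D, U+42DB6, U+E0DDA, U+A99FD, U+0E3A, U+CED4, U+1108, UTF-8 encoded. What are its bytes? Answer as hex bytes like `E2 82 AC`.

F4 8A AF A3 E6 BF 8D E5 A9 BD F1 82 B6 B6 F3 A0 B7 9A F2 A9 A7 BD E0 B8 BA EC BB 94 E1 84 88

U+10ABE3: 4-byte form → F4 8A AF A3.
U+6FCD: 3-byte form → E6 BF 8D.
U+5A7D: 3-byte form → E5 A9 BD.
U+42DB6: 4-byte form → F1 82 B6 B6.
U+E0DDA: 4-byte form → F3 A0 B7 9A.
U+A99FD: 4-byte form → F2 A9 A7 BD.
U+0E3A: 3-byte form → E0 B8 BA.
U+CED4: 3-byte form → EC BB 94.
U+1108: 3-byte form → E1 84 88.
Concatenated (31 bytes): F4 8A AF A3 E6 BF 8D E5 A9 BD F1 82 B6 B6 F3 A0 B7 9A F2 A9 A7 BD E0 B8 BA EC BB 94 E1 84 88.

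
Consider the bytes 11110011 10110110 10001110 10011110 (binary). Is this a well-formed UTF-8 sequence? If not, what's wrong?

valid

Leading byte 0xF3 = 11110011 → 4-byte form.
Continuation bytes 0xB6=10110110, 0x8E=10001110, 0x9E=10011110 all match 10xxxxxx.
Decoded value 0xF639E is ≥ 0x10000 (shortest form) and not a surrogate.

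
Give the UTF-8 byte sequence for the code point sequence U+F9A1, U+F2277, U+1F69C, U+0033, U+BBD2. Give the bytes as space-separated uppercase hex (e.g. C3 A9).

U+F9A1: 3-byte form → EF A6 A1.
U+F2277: 4-byte form → F3 B2 89 B7.
U+1F69C: 4-byte form → F0 9F 9A 9C.
U+0033: 1-byte form → 33.
U+BBD2: 3-byte form → EB AF 92.
Concatenated (15 bytes): EF A6 A1 F3 B2 89 B7 F0 9F 9A 9C 33 EB AF 92.

EF A6 A1 F3 B2 89 B7 F0 9F 9A 9C 33 EB AF 92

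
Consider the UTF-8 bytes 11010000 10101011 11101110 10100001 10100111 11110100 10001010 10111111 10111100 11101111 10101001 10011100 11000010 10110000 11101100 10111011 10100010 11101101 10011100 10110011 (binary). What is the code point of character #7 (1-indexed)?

U+D733

Offset 0: leading byte 0xD0 = 11010000 → 2-byte char #1 = D0 AB.
Offset 2: leading byte 0xEE = 11101110 → 3-byte char #2 = EE A1 A7.
Offset 5: leading byte 0xF4 = 11110100 → 4-byte char #3 = F4 8A BF BC.
Offset 9: leading byte 0xEF = 11101111 → 3-byte char #4 = EF A9 9C.
Offset 12: leading byte 0xC2 = 11000010 → 2-byte char #5 = C2 B0.
Offset 14: leading byte 0xEC = 11101100 → 3-byte char #6 = EC BB A2.
Offset 17: leading byte 0xED = 11101101 → 3-byte char #7 = ED 9C B3.
Leading byte 0xED = 11101101 matches 1110xxxx → 3-byte sequence.
Byte 1: 0xED = 11101101, payload 1101 (4 bits).
Byte 2: 0x9C = 10011100 (10xxxxxx ✓), payload 011100.
Byte 3: 0xB3 = 10110011 (10xxxxxx ✓), payload 110011.
Concatenate: 1101011100110011 = 0xD733 (16 bits → U+D733).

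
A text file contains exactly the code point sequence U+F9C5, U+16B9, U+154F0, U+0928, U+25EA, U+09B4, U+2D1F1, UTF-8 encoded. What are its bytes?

EF A7 85 E1 9A B9 F0 95 93 B0 E0 A4 A8 E2 97 AA E0 A6 B4 F0 AD 87 B1

U+F9C5: 3-byte form → EF A7 85.
U+16B9: 3-byte form → E1 9A B9.
U+154F0: 4-byte form → F0 95 93 B0.
U+0928: 3-byte form → E0 A4 A8.
U+25EA: 3-byte form → E2 97 AA.
U+09B4: 3-byte form → E0 A6 B4.
U+2D1F1: 4-byte form → F0 AD 87 B1.
Concatenated (23 bytes): EF A7 85 E1 9A B9 F0 95 93 B0 E0 A4 A8 E2 97 AA E0 A6 B4 F0 AD 87 B1.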